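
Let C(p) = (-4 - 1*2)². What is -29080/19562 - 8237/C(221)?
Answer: -81089537/352116 ≈ -230.29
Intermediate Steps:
C(p) = 36 (C(p) = (-4 - 2)² = (-6)² = 36)
-29080/19562 - 8237/C(221) = -29080/19562 - 8237/36 = -29080*1/19562 - 8237*1/36 = -14540/9781 - 8237/36 = -81089537/352116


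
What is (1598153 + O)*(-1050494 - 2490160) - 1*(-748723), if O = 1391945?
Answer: -10586901695369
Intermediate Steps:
(1598153 + O)*(-1050494 - 2490160) - 1*(-748723) = (1598153 + 1391945)*(-1050494 - 2490160) - 1*(-748723) = 2990098*(-3540654) + 748723 = -10586902444092 + 748723 = -10586901695369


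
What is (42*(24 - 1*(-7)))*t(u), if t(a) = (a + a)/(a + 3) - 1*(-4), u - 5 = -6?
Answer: 3906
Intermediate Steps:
u = -1 (u = 5 - 6 = -1)
t(a) = 4 + 2*a/(3 + a) (t(a) = (2*a)/(3 + a) + 4 = 2*a/(3 + a) + 4 = 4 + 2*a/(3 + a))
(42*(24 - 1*(-7)))*t(u) = (42*(24 - 1*(-7)))*(6*(2 - 1)/(3 - 1)) = (42*(24 + 7))*(6*1/2) = (42*31)*(6*(½)*1) = 1302*3 = 3906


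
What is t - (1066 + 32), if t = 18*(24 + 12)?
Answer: -450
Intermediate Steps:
t = 648 (t = 18*36 = 648)
t - (1066 + 32) = 648 - (1066 + 32) = 648 - 1*1098 = 648 - 1098 = -450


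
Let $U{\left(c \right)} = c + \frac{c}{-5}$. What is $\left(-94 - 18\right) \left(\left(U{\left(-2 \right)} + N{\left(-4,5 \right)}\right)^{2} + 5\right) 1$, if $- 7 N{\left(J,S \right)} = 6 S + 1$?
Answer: $- \frac{810336}{175} \approx -4630.5$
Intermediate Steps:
$U{\left(c \right)} = \frac{4 c}{5}$ ($U{\left(c \right)} = c - \frac{c}{5} = \frac{4 c}{5}$)
$N{\left(J,S \right)} = - \frac{1}{7} - \frac{6 S}{7}$ ($N{\left(J,S \right)} = - \frac{6 S + 1}{7} = - \frac{1 + 6 S}{7} = - \frac{1}{7} - \frac{6 S}{7}$)
$\left(-94 - 18\right) \left(\left(U{\left(-2 \right)} + N{\left(-4,5 \right)}\right)^{2} + 5\right) 1 = \left(-94 - 18\right) \left(\left(\frac{4}{5} \left(-2\right) - \frac{31}{7}\right)^{2} + 5\right) 1 = - 112 \left(\left(- \frac{8}{5} - \frac{31}{7}\right)^{2} + 5\right) 1 = - 112 \left(\left(- \frac{211}{35}\right)^{2} + 5\right) 1 = - 112 \left(\frac{44521}{1225} + 5\right) 1 = - 112 \cdot \frac{50646}{1225} \cdot 1 = \left(-112\right) \frac{50646}{1225} = - \frac{810336}{175}$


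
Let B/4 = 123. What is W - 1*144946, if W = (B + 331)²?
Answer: 532383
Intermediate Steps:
B = 492 (B = 4*123 = 492)
W = 677329 (W = (492 + 331)² = 823² = 677329)
W - 1*144946 = 677329 - 1*144946 = 677329 - 144946 = 532383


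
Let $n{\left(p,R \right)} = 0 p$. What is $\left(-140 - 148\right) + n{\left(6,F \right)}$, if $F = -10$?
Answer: $-288$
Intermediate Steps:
$n{\left(p,R \right)} = 0$
$\left(-140 - 148\right) + n{\left(6,F \right)} = \left(-140 - 148\right) + 0 = -288 + 0 = -288$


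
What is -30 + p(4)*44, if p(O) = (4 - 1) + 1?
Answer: 146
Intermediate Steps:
p(O) = 4 (p(O) = 3 + 1 = 4)
-30 + p(4)*44 = -30 + 4*44 = -30 + 176 = 146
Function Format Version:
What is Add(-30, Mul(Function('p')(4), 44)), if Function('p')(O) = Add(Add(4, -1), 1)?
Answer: 146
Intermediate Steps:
Function('p')(O) = 4 (Function('p')(O) = Add(3, 1) = 4)
Add(-30, Mul(Function('p')(4), 44)) = Add(-30, Mul(4, 44)) = Add(-30, 176) = 146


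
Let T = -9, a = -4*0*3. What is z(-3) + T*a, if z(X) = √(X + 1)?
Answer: I*√2 ≈ 1.4142*I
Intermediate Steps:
a = 0 (a = 0*3 = 0)
z(X) = √(1 + X)
z(-3) + T*a = √(1 - 3) - 9*0 = √(-2) + 0 = I*√2 + 0 = I*√2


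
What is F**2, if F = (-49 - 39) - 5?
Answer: 8649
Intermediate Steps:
F = -93 (F = -88 - 5 = -93)
F**2 = (-93)**2 = 8649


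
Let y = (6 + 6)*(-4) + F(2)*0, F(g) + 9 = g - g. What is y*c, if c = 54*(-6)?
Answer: 15552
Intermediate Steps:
F(g) = -9 (F(g) = -9 + (g - g) = -9 + 0 = -9)
c = -324
y = -48 (y = (6 + 6)*(-4) - 9*0 = 12*(-4) + 0 = -48 + 0 = -48)
y*c = -48*(-324) = 15552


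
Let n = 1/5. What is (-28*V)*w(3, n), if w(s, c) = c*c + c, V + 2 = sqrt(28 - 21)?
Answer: 336/25 - 168*sqrt(7)/25 ≈ -4.3394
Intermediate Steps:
n = 1/5 ≈ 0.20000
V = -2 + sqrt(7) (V = -2 + sqrt(28 - 21) = -2 + sqrt(7) ≈ 0.64575)
w(s, c) = c + c**2 (w(s, c) = c**2 + c = c + c**2)
(-28*V)*w(3, n) = (-28*(-2 + sqrt(7)))*((1 + 1/5)/5) = (56 - 28*sqrt(7))*((1/5)*(6/5)) = (56 - 28*sqrt(7))*(6/25) = 336/25 - 168*sqrt(7)/25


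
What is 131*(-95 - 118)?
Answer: -27903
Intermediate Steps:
131*(-95 - 118) = 131*(-213) = -27903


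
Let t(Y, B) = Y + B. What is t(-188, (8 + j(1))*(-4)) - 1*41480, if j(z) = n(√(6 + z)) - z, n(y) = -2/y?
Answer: -41696 + 8*√7/7 ≈ -41693.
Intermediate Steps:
j(z) = -z - 2/√(6 + z) (j(z) = -2/√(6 + z) - z = -z - 2/√(6 + z))
t(Y, B) = B + Y
t(-188, (8 + j(1))*(-4)) - 1*41480 = ((8 + (-1*1 - 2/√(6 + 1)))*(-4) - 188) - 1*41480 = ((8 + (-1 - 2*√7/7))*(-4) - 188) - 41480 = ((7 - 2*√7/7)*(-4) - 188) - 41480 = ((-28 + 8*√7/7) - 188) - 41480 = (-216 + 8*√7/7) - 41480 = -41696 + 8*√7/7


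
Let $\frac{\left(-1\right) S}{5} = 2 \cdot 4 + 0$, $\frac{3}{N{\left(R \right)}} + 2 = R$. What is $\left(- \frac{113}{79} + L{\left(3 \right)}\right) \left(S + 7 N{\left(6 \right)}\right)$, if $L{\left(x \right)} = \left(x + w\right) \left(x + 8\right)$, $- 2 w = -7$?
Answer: $- \frac{1538869}{632} \approx -2434.9$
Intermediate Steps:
$N{\left(R \right)} = \frac{3}{-2 + R}$
$S = -40$ ($S = - 5 \left(2 \cdot 4 + 0\right) = - 5 \left(8 + 0\right) = \left(-5\right) 8 = -40$)
$w = \frac{7}{2}$ ($w = \left(- \frac{1}{2}\right) \left(-7\right) = \frac{7}{2} \approx 3.5$)
$L{\left(x \right)} = \left(8 + x\right) \left(\frac{7}{2} + x\right)$ ($L{\left(x \right)} = \left(x + \frac{7}{2}\right) \left(x + 8\right) = \left(\frac{7}{2} + x\right) \left(8 + x\right) = \left(8 + x\right) \left(\frac{7}{2} + x\right)$)
$\left(- \frac{113}{79} + L{\left(3 \right)}\right) \left(S + 7 N{\left(6 \right)}\right) = \left(- \frac{113}{79} + \left(28 + 3^{2} + \frac{23}{2} \cdot 3\right)\right) \left(-40 + 7 \frac{3}{-2 + 6}\right) = \left(\left(-113\right) \frac{1}{79} + \left(28 + 9 + \frac{69}{2}\right)\right) \left(-40 + 7 \cdot \frac{3}{4}\right) = \left(- \frac{113}{79} + \frac{143}{2}\right) \left(-40 + 7 \cdot 3 \cdot \frac{1}{4}\right) = \frac{11071 \left(-40 + 7 \cdot \frac{3}{4}\right)}{158} = \frac{11071 \left(-40 + \frac{21}{4}\right)}{158} = \frac{11071}{158} \left(- \frac{139}{4}\right) = - \frac{1538869}{632}$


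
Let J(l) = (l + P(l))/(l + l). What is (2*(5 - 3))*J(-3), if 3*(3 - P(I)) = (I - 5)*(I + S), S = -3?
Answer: 32/3 ≈ 10.667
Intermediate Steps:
P(I) = 3 - (-5 + I)*(-3 + I)/3 (P(I) = 3 - (I - 5)*(I - 3)/3 = 3 - (-5 + I)*(-3 + I)/3)
J(l) = (-2 - l²/3 + 11*l/3)/(2*l) (J(l) = (l + (-2 - l²/3 + 8*l/3))/(l + l) = (-2 - l²/3 + 11*l/3)/((2*l)) = (-2 - l²/3 + 11*l/3)*(1/(2*l)) = (-2 - l²/3 + 11*l/3)/(2*l))
(2*(5 - 3))*J(-3) = (2*(5 - 3))*(11/6 - 1/(-3) - ⅙*(-3)) = (2*2)*(11/6 - 1*(-⅓) + ½) = 4*(11/6 + ⅓ + ½) = 4*(8/3) = 32/3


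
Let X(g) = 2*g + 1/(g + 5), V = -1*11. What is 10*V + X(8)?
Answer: -1221/13 ≈ -93.923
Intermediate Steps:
V = -11
X(g) = 1/(5 + g) + 2*g (X(g) = 2*g + 1/(5 + g) = 1/(5 + g) + 2*g)
10*V + X(8) = 10*(-11) + (1 + 2*8² + 10*8)/(5 + 8) = -110 + (1 + 2*64 + 80)/13 = -110 + (1 + 128 + 80)/13 = -110 + (1/13)*209 = -110 + 209/13 = -1221/13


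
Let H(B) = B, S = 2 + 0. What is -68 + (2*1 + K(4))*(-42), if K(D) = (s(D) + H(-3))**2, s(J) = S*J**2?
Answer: -35474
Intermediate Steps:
S = 2
s(J) = 2*J**2
K(D) = (-3 + 2*D**2)**2 (K(D) = (2*D**2 - 3)**2 = (-3 + 2*D**2)**2)
-68 + (2*1 + K(4))*(-42) = -68 + (2*1 + (-3 + 2*4**2)**2)*(-42) = -68 + (2 + (-3 + 2*16)**2)*(-42) = -68 + (2 + (-3 + 32)**2)*(-42) = -68 + (2 + 29**2)*(-42) = -68 + (2 + 841)*(-42) = -68 + 843*(-42) = -68 - 35406 = -35474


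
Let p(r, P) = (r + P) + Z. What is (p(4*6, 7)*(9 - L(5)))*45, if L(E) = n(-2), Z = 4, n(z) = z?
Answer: 17325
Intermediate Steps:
L(E) = -2
p(r, P) = 4 + P + r (p(r, P) = (r + P) + 4 = (P + r) + 4 = 4 + P + r)
(p(4*6, 7)*(9 - L(5)))*45 = ((4 + 7 + 4*6)*(9 - 1*(-2)))*45 = ((4 + 7 + 24)*(9 + 2))*45 = (35*11)*45 = 385*45 = 17325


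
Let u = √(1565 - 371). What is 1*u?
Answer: √1194 ≈ 34.554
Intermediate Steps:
u = √1194 ≈ 34.554
1*u = 1*√1194 = √1194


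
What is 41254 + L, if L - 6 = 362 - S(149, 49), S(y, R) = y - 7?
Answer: 41480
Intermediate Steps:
S(y, R) = -7 + y
L = 226 (L = 6 + (362 - (-7 + 149)) = 6 + (362 - 1*142) = 6 + (362 - 142) = 6 + 220 = 226)
41254 + L = 41254 + 226 = 41480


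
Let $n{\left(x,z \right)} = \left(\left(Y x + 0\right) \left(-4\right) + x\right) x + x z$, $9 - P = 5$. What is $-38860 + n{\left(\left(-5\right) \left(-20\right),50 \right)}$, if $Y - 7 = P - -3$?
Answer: $-583860$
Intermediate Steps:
$P = 4$ ($P = 9 - 5 = 4$)
$Y = 14$ ($Y = 7 + \left(4 - -3\right) = 7 + \left(4 + 3\right) = 7 + 7 = 14$)
$n{\left(x,z \right)} = - 55 x^{2} + x z$ ($n{\left(x,z \right)} = \left(\left(14 x + 0\right) \left(-4\right) + x\right) x + x z = \left(14 x \left(-4\right) + x\right) x + x z = \left(- 56 x + x\right) x + x z = - 55 x x + x z = - 55 x^{2} + x z$)
$-38860 + n{\left(\left(-5\right) \left(-20\right),50 \right)} = -38860 + \left(-5\right) \left(-20\right) \left(50 - 55 \left(\left(-5\right) \left(-20\right)\right)\right) = -38860 + 100 \left(50 - 5500\right) = -38860 + 100 \left(-5450\right) = -38860 - 545000 = -583860$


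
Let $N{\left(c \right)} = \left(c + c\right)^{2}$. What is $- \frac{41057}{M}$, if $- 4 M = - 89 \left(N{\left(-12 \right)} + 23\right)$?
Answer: $- \frac{164228}{53311} \approx -3.0806$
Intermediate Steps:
$N{\left(c \right)} = 4 c^{2}$ ($N{\left(c \right)} = \left(2 c\right)^{2} = 4 c^{2}$)
$M = \frac{53311}{4}$ ($M = - \frac{\left(-89\right) \left(4 \left(-12\right)^{2} + 23\right)}{4} = - \frac{\left(-89\right) \left(4 \cdot 144 + 23\right)}{4} = - \frac{\left(-89\right) \left(576 + 23\right)}{4} = - \frac{\left(-89\right) 599}{4} = \left(- \frac{1}{4}\right) \left(-53311\right) = \frac{53311}{4} \approx 13328.0$)
$- \frac{41057}{M} = - \frac{41057}{\frac{53311}{4}} = \left(-41057\right) \frac{4}{53311} = - \frac{164228}{53311}$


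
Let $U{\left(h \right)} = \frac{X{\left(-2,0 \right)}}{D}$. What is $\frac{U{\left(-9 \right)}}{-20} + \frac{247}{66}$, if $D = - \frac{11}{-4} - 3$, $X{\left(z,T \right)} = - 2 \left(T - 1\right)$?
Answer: $\frac{1367}{330} \approx 4.1424$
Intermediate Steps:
$X{\left(z,T \right)} = 2 - 2 T$ ($X{\left(z,T \right)} = - 2 \left(-1 + T\right) = 2 - 2 T$)
$D = - \frac{1}{4}$ ($D = \left(-11\right) \left(- \frac{1}{4}\right) - 3 = \frac{11}{4} - 3 = - \frac{1}{4} \approx -0.25$)
$U{\left(h \right)} = -8$ ($U{\left(h \right)} = \frac{2 - 0}{- \frac{1}{4}} = \left(2 + 0\right) \left(-4\right) = 2 \left(-4\right) = -8$)
$\frac{U{\left(-9 \right)}}{-20} + \frac{247}{66} = - \frac{8}{-20} + \frac{247}{66} = \left(-8\right) \left(- \frac{1}{20}\right) + 247 \cdot \frac{1}{66} = \frac{2}{5} + \frac{247}{66} = \frac{1367}{330}$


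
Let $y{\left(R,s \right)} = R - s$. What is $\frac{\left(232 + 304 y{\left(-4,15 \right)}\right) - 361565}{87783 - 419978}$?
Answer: $\frac{367109}{332195} \approx 1.1051$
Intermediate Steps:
$\frac{\left(232 + 304 y{\left(-4,15 \right)}\right) - 361565}{87783 - 419978} = \frac{\left(232 + 304 \left(-4 - 15\right)\right) - 361565}{87783 - 419978} = \frac{\left(232 + 304 \left(-4 - 15\right)\right) - 361565}{-332195} = \left(\left(232 + 304 \left(-19\right)\right) - 361565\right) \left(- \frac{1}{332195}\right) = \left(\left(232 - 5776\right) - 361565\right) \left(- \frac{1}{332195}\right) = \left(-5544 - 361565\right) \left(- \frac{1}{332195}\right) = \left(-367109\right) \left(- \frac{1}{332195}\right) = \frac{367109}{332195}$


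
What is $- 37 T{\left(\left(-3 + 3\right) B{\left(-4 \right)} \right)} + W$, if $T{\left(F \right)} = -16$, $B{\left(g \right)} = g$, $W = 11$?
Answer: $603$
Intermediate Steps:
$- 37 T{\left(\left(-3 + 3\right) B{\left(-4 \right)} \right)} + W = \left(-37\right) \left(-16\right) + 11 = 592 + 11 = 603$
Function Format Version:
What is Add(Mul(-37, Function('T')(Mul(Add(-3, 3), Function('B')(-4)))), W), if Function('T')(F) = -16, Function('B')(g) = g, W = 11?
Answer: 603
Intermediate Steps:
Add(Mul(-37, Function('T')(Mul(Add(-3, 3), Function('B')(-4)))), W) = Add(Mul(-37, -16), 11) = Add(592, 11) = 603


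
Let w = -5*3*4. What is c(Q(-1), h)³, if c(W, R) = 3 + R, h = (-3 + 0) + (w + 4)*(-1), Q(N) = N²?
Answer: 175616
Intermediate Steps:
w = -60 (w = -15*4 = -60)
h = 53 (h = (-3 + 0) + (-60 + 4)*(-1) = -3 - 56*(-1) = -3 + 56 = 53)
c(Q(-1), h)³ = (3 + 53)³ = 56³ = 175616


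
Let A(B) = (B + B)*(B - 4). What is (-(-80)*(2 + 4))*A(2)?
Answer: -3840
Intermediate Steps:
A(B) = 2*B*(-4 + B) (A(B) = (2*B)*(-4 + B) = 2*B*(-4 + B))
(-(-80)*(2 + 4))*A(2) = (-(-80)*(2 + 4))*(2*2*(-4 + 2)) = (-(-80)*6)*(2*2*(-2)) = -20*(-24)*(-8) = 480*(-8) = -3840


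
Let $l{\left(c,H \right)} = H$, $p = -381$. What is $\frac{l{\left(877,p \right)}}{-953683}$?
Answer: $\frac{381}{953683} \approx 0.0003995$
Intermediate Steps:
$\frac{l{\left(877,p \right)}}{-953683} = - \frac{381}{-953683} = \left(-381\right) \left(- \frac{1}{953683}\right) = \frac{381}{953683}$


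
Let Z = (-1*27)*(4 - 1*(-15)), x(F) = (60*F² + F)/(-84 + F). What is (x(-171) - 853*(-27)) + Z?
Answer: 1329267/85 ≈ 15638.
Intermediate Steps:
x(F) = (F + 60*F²)/(-84 + F)
Z = -513 (Z = -27*(4 + 15) = -27*19 = -513)
(x(-171) - 853*(-27)) + Z = (-171*(1 + 60*(-171))/(-84 - 171) - 853*(-27)) - 513 = (-171*(1 - 10260)/(-255) + 23031) - 513 = (-171*(-1/255)*(-10259) + 23031) - 513 = (-584763/85 + 23031) - 513 = 1372872/85 - 513 = 1329267/85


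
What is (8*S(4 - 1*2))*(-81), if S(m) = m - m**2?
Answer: 1296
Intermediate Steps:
(8*S(4 - 1*2))*(-81) = (8*((4 - 1*2)*(1 - (4 - 1*2))))*(-81) = (8*((4 - 2)*(1 - (4 - 2))))*(-81) = (8*(2*(1 - 1*2)))*(-81) = (8*(2*(1 - 2)))*(-81) = (8*(2*(-1)))*(-81) = (8*(-2))*(-81) = -16*(-81) = 1296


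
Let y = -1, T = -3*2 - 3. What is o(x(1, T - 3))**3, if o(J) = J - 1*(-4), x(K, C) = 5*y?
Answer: -1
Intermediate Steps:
T = -9 (T = -6 - 3 = -9)
x(K, C) = -5 (x(K, C) = 5*(-1) = -5)
o(J) = 4 + J (o(J) = J + 4 = 4 + J)
o(x(1, T - 3))**3 = (4 - 5)**3 = (-1)**3 = -1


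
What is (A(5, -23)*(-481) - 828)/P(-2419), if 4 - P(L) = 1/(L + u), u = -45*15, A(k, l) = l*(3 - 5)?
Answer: -71019676/12377 ≈ -5738.0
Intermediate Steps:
A(k, l) = -2*l (A(k, l) = l*(-2) = -2*l)
u = -675
P(L) = 4 - 1/(-675 + L) (P(L) = 4 - 1/(L - 675) = 4 - 1/(-675 + L))
(A(5, -23)*(-481) - 828)/P(-2419) = (-2*(-23)*(-481) - 828)/(((-2701 + 4*(-2419))/(-675 - 2419))) = (46*(-481) - 828)/(((-2701 - 9676)/(-3094))) = (-22126 - 828)/((-1/3094*(-12377))) = -22954/12377/3094 = -22954*3094/12377 = -71019676/12377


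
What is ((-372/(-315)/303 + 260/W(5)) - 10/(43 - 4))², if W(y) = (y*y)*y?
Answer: 14282337523204/4276520600625 ≈ 3.3397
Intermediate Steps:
W(y) = y³ (W(y) = y²*y = y³)
((-372/(-315)/303 + 260/W(5)) - 10/(43 - 4))² = ((-372/(-315)/303 + 260/(5³)) - 10/(43 - 4))² = ((-372*(-1/315)*(1/303) + 260/125) - 10/39)² = (((124/105)*(1/303) + 260*(1/125)) - 10*1/39)² = ((124/31815 + 52/25) - 10/39)² = (331496/159075 - 10/39)² = (3779198/2067975)² = 14282337523204/4276520600625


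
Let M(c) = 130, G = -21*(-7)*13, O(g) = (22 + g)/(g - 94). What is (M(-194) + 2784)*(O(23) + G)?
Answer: 395243304/71 ≈ 5.5668e+6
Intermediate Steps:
O(g) = (22 + g)/(-94 + g)
G = 1911 (G = 147*13 = 1911)
(M(-194) + 2784)*(O(23) + G) = (130 + 2784)*((22 + 23)/(-94 + 23) + 1911) = 2914*(45/(-71) + 1911) = 2914*(-1/71*45 + 1911) = 2914*(-45/71 + 1911) = 2914*(135636/71) = 395243304/71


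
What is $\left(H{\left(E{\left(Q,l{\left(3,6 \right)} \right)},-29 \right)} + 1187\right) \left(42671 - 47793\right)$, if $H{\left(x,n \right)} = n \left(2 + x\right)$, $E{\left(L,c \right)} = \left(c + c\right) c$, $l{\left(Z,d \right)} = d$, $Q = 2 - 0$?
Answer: $4911998$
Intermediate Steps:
$Q = 2$ ($Q = 2 + 0 = 2$)
$E{\left(L,c \right)} = 2 c^{2}$ ($E{\left(L,c \right)} = 2 c c = 2 c^{2}$)
$\left(H{\left(E{\left(Q,l{\left(3,6 \right)} \right)},-29 \right)} + 1187\right) \left(42671 - 47793\right) = \left(- 29 \left(2 + 2 \cdot 6^{2}\right) + 1187\right) \left(42671 - 47793\right) = \left(- 29 \left(2 + 2 \cdot 36\right) + 1187\right) \left(-5122\right) = \left(- 29 \left(2 + 72\right) + 1187\right) \left(-5122\right) = \left(\left(-29\right) 74 + 1187\right) \left(-5122\right) = \left(-2146 + 1187\right) \left(-5122\right) = \left(-959\right) \left(-5122\right) = 4911998$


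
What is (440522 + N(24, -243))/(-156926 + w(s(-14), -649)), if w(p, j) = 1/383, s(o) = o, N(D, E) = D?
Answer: -168729118/60102657 ≈ -2.8074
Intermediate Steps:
w(p, j) = 1/383
(440522 + N(24, -243))/(-156926 + w(s(-14), -649)) = (440522 + 24)/(-156926 + 1/383) = 440546/(-60102657/383) = 440546*(-383/60102657) = -168729118/60102657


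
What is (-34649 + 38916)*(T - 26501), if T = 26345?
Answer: -665652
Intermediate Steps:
(-34649 + 38916)*(T - 26501) = (-34649 + 38916)*(26345 - 26501) = 4267*(-156) = -665652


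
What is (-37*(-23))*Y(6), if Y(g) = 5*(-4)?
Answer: -17020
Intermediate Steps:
Y(g) = -20
(-37*(-23))*Y(6) = -37*(-23)*(-20) = 851*(-20) = -17020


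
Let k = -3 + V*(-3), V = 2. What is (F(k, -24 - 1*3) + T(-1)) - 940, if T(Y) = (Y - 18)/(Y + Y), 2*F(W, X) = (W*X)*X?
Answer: -4211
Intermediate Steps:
k = -9 (k = -3 + 2*(-3) = -3 - 6 = -9)
F(W, X) = W*X²/2 (F(W, X) = ((W*X)*X)/2 = (W*X²)/2 = W*X²/2)
T(Y) = (-18 + Y)/(2*Y) (T(Y) = (-18 + Y)/((2*Y)) = (-18 + Y)*(1/(2*Y)) = (-18 + Y)/(2*Y))
(F(k, -24 - 1*3) + T(-1)) - 940 = ((½)*(-9)*(-24 - 1*3)² + (½)*(-18 - 1)/(-1)) - 940 = ((½)*(-9)*(-24 - 3)² + (½)*(-1)*(-19)) - 940 = ((½)*(-9)*(-27)² + 19/2) - 940 = ((½)*(-9)*729 + 19/2) - 940 = (-6561/2 + 19/2) - 940 = -3271 - 940 = -4211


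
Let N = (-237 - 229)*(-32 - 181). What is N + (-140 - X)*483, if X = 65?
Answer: 243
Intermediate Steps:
N = 99258 (N = -466*(-213) = 99258)
N + (-140 - X)*483 = 99258 + (-140 - 1*65)*483 = 99258 + (-140 - 65)*483 = 99258 - 205*483 = 99258 - 99015 = 243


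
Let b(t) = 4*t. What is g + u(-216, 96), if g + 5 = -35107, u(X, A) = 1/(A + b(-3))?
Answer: -2949407/84 ≈ -35112.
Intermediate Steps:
u(X, A) = 1/(-12 + A) (u(X, A) = 1/(A + 4*(-3)) = 1/(A - 12) = 1/(-12 + A))
g = -35112 (g = -5 - 35107 = -35112)
g + u(-216, 96) = -35112 + 1/(-12 + 96) = -35112 + 1/84 = -2949407/84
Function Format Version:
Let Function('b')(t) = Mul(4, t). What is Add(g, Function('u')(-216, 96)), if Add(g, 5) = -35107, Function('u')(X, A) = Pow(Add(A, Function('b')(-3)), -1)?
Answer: Rational(-2949407, 84) ≈ -35112.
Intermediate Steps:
Function('u')(X, A) = Pow(Add(-12, A), -1) (Function('u')(X, A) = Pow(Add(A, Mul(4, -3)), -1) = Pow(Add(A, -12), -1) = Pow(Add(-12, A), -1))
g = -35112 (g = Add(-5, -35107) = -35112)
Add(g, Function('u')(-216, 96)) = Add(-35112, Pow(Add(-12, 96), -1)) = Add(-35112, Pow(84, -1)) = Add(-35112, Rational(1, 84)) = Rational(-2949407, 84)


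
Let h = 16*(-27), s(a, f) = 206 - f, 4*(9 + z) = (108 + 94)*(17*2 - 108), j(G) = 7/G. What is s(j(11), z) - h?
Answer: 4384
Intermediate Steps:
z = -3746 (z = -9 + ((108 + 94)*(17*2 - 108))/4 = -9 + (202*(34 - 108))/4 = -9 + (202*(-74))/4 = -9 + (¼)*(-14948) = -9 - 3737 = -3746)
h = -432
s(j(11), z) - h = (206 - 1*(-3746)) - 1*(-432) = (206 + 3746) + 432 = 3952 + 432 = 4384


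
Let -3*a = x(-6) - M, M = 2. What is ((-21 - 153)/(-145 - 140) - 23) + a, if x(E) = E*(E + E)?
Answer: -13031/285 ≈ -45.723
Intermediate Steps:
x(E) = 2*E**2 (x(E) = E*(2*E) = 2*E**2)
a = -70/3 (a = -(2*(-6)**2 - 1*2)/3 = -(2*36 - 2)/3 = -(72 - 2)/3 = -1/3*70 = -70/3 ≈ -23.333)
((-21 - 153)/(-145 - 140) - 23) + a = ((-21 - 153)/(-145 - 140) - 23) - 70/3 = (-174/(-285) - 23) - 70/3 = (-174*(-1/285) - 23) - 70/3 = (58/95 - 23) - 70/3 = -2127/95 - 70/3 = -13031/285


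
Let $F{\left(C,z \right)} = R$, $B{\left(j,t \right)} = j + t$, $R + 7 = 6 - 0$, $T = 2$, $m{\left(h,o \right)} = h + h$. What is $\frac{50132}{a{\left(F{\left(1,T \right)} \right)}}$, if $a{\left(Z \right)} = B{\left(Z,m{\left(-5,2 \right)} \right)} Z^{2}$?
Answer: $- \frac{50132}{11} \approx -4557.5$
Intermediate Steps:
$m{\left(h,o \right)} = 2 h$
$R = -1$ ($R = -7 + \left(6 - 0\right) = -7 + \left(6 + 0\right) = -7 + 6 = -1$)
$F{\left(C,z \right)} = -1$
$a{\left(Z \right)} = Z^{2} \left(-10 + Z\right)$ ($a{\left(Z \right)} = \left(Z + 2 \left(-5\right)\right) Z^{2} = \left(Z - 10\right) Z^{2} = \left(-10 + Z\right) Z^{2} = Z^{2} \left(-10 + Z\right)$)
$\frac{50132}{a{\left(F{\left(1,T \right)} \right)}} = \frac{50132}{\left(-1\right)^{2} \left(-10 - 1\right)} = \frac{50132}{1 \left(-11\right)} = \frac{50132}{-11} = 50132 \left(- \frac{1}{11}\right) = - \frac{50132}{11}$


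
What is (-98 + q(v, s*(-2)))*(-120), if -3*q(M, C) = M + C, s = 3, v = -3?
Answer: 11400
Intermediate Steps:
q(M, C) = -C/3 - M/3 (q(M, C) = -(M + C)/3 = -(C + M)/3 = -C/3 - M/3)
(-98 + q(v, s*(-2)))*(-120) = (-98 + (-(-2) - ⅓*(-3)))*(-120) = (-98 + (-⅓*(-6) + 1))*(-120) = (-98 + (2 + 1))*(-120) = (-98 + 3)*(-120) = -95*(-120) = 11400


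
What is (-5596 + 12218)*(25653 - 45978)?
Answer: -134592150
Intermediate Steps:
(-5596 + 12218)*(25653 - 45978) = 6622*(-20325) = -134592150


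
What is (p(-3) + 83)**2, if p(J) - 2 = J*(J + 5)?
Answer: 6241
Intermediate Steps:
p(J) = 2 + J*(5 + J) (p(J) = 2 + J*(J + 5) = 2 + J*(5 + J))
(p(-3) + 83)**2 = ((2 + (-3)**2 + 5*(-3)) + 83)**2 = ((2 + 9 - 15) + 83)**2 = (-4 + 83)**2 = 79**2 = 6241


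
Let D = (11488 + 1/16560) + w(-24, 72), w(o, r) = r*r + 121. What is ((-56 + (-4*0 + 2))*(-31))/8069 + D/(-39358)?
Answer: -1152864566069/5259119865120 ≈ -0.21921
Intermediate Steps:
w(o, r) = 121 + r² (w(o, r) = r² + 121 = 121 + r²)
D = 278092081/16560 (D = (11488 + 1/16560) + (121 + 72²) = (11488 + 1/16560) + (121 + 5184) = 190241281/16560 + 5305 = 278092081/16560 ≈ 16793.)
((-56 + (-4*0 + 2))*(-31))/8069 + D/(-39358) = ((-56 + (-4*0 + 2))*(-31))/8069 + (278092081/16560)/(-39358) = ((-56 + (0 + 2))*(-31))*(1/8069) + (278092081/16560)*(-1/39358) = ((-56 + 2)*(-31))*(1/8069) - 278092081/651768480 = -54*(-31)*(1/8069) - 278092081/651768480 = 1674*(1/8069) - 278092081/651768480 = 1674/8069 - 278092081/651768480 = -1152864566069/5259119865120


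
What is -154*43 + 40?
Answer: -6582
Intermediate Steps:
-154*43 + 40 = -6622 + 40 = -6582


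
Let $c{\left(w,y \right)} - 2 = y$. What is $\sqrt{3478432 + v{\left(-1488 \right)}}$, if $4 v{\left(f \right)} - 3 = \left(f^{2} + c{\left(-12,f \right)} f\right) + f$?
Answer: $\frac{\sqrt{18337555}}{2} \approx 2141.1$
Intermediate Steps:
$c{\left(w,y \right)} = 2 + y$
$v{\left(f \right)} = \frac{3}{4} + \frac{f}{4} + \frac{f^{2}}{4} + \frac{f \left(2 + f\right)}{4}$ ($v{\left(f \right)} = \frac{3}{4} + \frac{\left(f^{2} + \left(2 + f\right) f\right) + f}{4} = \frac{3}{4} + \frac{\left(f^{2} + f \left(2 + f\right)\right) + f}{4} = \frac{3}{4} + \frac{f + f^{2} + f \left(2 + f\right)}{4} = \frac{3}{4} + \left(\frac{f}{4} + \frac{f^{2}}{4} + \frac{f \left(2 + f\right)}{4}\right) = \frac{3}{4} + \frac{f}{4} + \frac{f^{2}}{4} + \frac{f \left(2 + f\right)}{4}$)
$\sqrt{3478432 + v{\left(-1488 \right)}} = \sqrt{3478432 + \left(\frac{3}{4} + \frac{\left(-1488\right)^{2}}{2} + \frac{3}{4} \left(-1488\right)\right)} = \sqrt{3478432 + \left(\frac{3}{4} + \frac{1}{2} \cdot 2214144 - 1116\right)} = \sqrt{3478432 + \left(\frac{3}{4} + 1107072 - 1116\right)} = \sqrt{3478432 + \frac{4423827}{4}} = \sqrt{\frac{18337555}{4}} = \frac{\sqrt{18337555}}{2}$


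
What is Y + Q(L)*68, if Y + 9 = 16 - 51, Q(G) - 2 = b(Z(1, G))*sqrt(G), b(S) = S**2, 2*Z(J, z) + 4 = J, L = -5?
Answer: 92 + 153*I*sqrt(5) ≈ 92.0 + 342.12*I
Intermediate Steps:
Z(J, z) = -2 + J/2
Q(G) = 2 + 9*sqrt(G)/4 (Q(G) = 2 + (-2 + (1/2)*1)**2*sqrt(G) = 2 + (-2 + 1/2)**2*sqrt(G) = 2 + (-3/2)**2*sqrt(G) = 2 + 9*sqrt(G)/4)
Y = -44 (Y = -9 + (16 - 51) = -9 - 35 = -44)
Y + Q(L)*68 = -44 + (2 + 9*sqrt(-5)/4)*68 = -44 + (2 + 9*(I*sqrt(5))/4)*68 = -44 + (2 + 9*I*sqrt(5)/4)*68 = -44 + (136 + 153*I*sqrt(5)) = 92 + 153*I*sqrt(5)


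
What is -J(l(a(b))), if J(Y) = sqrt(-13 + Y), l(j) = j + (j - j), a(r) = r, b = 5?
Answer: -2*I*sqrt(2) ≈ -2.8284*I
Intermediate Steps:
l(j) = j (l(j) = j + 0 = j)
-J(l(a(b))) = -sqrt(-13 + 5) = -sqrt(-8) = -2*I*sqrt(2)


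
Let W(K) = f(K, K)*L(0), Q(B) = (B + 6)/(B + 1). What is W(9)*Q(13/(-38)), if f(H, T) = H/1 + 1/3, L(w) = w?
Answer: 0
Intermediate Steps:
f(H, T) = 1/3 + H (f(H, T) = H*1 + 1*(1/3) = H + 1/3 = 1/3 + H)
Q(B) = (6 + B)/(1 + B)
W(K) = 0 (W(K) = (1/3 + K)*0 = 0)
W(9)*Q(13/(-38)) = 0*((6 + 13/(-38))/(1 + 13/(-38))) = 0*((6 + 13*(-1/38))/(1 + 13*(-1/38))) = 0*((6 - 13/38)/(1 - 13/38)) = 0*((215/38)/(25/38)) = 0*((38/25)*(215/38)) = 0*(43/5) = 0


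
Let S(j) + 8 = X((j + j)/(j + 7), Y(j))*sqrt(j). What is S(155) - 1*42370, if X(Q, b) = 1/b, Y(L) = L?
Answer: -42378 + sqrt(155)/155 ≈ -42378.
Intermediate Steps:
S(j) = -8 + 1/sqrt(j) (S(j) = -8 + sqrt(j)/j = -8 + 1/sqrt(j))
S(155) - 1*42370 = (-8 + 1/sqrt(155)) - 1*42370 = (-8 + sqrt(155)/155) - 42370 = -42378 + sqrt(155)/155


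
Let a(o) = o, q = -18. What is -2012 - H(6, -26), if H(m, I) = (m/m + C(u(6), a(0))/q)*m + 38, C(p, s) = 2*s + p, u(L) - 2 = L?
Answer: -6160/3 ≈ -2053.3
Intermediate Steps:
u(L) = 2 + L
C(p, s) = p + 2*s
H(m, I) = 38 + 5*m/9 (H(m, I) = (m/m + ((2 + 6) + 2*0)/(-18))*m + 38 = (1 + (8 + 0)*(-1/18))*m + 38 = (1 + 8*(-1/18))*m + 38 = (1 - 4/9)*m + 38 = 5*m/9 + 38 = 38 + 5*m/9)
-2012 - H(6, -26) = -2012 - (38 + (5/9)*6) = -2012 - (38 + 10/3) = -2012 - 1*124/3 = -2012 - 124/3 = -6160/3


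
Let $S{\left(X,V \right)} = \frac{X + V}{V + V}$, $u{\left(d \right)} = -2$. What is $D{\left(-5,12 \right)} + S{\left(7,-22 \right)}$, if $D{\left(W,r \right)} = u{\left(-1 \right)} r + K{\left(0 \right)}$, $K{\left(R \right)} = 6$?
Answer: $- \frac{777}{44} \approx -17.659$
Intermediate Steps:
$S{\left(X,V \right)} = \frac{V + X}{2 V}$
$D{\left(W,r \right)} = 6 - 2 r$ ($D{\left(W,r \right)} = - 2 r + 6 = 6 - 2 r$)
$D{\left(-5,12 \right)} + S{\left(7,-22 \right)} = \left(6 - 24\right) + \frac{-22 + 7}{2 \left(-22\right)} = \left(6 - 24\right) + \frac{1}{2} \left(- \frac{1}{22}\right) \left(-15\right) = -18 + \frac{15}{44} = - \frac{777}{44}$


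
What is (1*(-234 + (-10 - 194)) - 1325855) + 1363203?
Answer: 36910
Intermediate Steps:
(1*(-234 + (-10 - 194)) - 1325855) + 1363203 = (1*(-234 - 204) - 1325855) + 1363203 = (1*(-438) - 1325855) + 1363203 = (-438 - 1325855) + 1363203 = -1326293 + 1363203 = 36910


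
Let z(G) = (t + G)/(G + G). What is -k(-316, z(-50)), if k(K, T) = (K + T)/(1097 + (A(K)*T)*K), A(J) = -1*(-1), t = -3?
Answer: 31547/92952 ≈ 0.33939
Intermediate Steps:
z(G) = (-3 + G)/(2*G) (z(G) = (-3 + G)/(G + G) = (-3 + G)/((2*G)) = (-3 + G)*(1/(2*G)) = (-3 + G)/(2*G))
A(J) = 1
k(K, T) = (K + T)/(1097 + K*T) (k(K, T) = (K + T)/(1097 + (1*T)*K) = (K + T)/(1097 + T*K) = (K + T)/(1097 + K*T))
-k(-316, z(-50)) = -(-316 + (½)*(-3 - 50)/(-50))/(1097 - 158*(-3 - 50)/(-50)) = -(-316 + (½)*(-1/50)*(-53))/(1097 - 158*(-1)*(-53)/50) = -(-316 + 53/100)/(1097 - 316*53/100) = -(-31547)/((1097 - 4187/25)*100) = -(-31547)/(23238/25*100) = -25*(-31547)/(23238*100) = -1*(-31547/92952) = 31547/92952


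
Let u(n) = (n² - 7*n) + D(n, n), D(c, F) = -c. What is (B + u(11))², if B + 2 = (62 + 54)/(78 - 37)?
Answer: 1923769/1681 ≈ 1144.4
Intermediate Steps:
B = 34/41 (B = -2 + (62 + 54)/(78 - 37) = -2 + 116/41 = 34/41 ≈ 0.82927)
u(n) = n² - 8*n (u(n) = (n² - 7*n) - n = n² - 8*n)
(B + u(11))² = (34/41 + 11*(-8 + 11))² = (34/41 + 11*3)² = (34/41 + 33)² = (1387/41)² = 1923769/1681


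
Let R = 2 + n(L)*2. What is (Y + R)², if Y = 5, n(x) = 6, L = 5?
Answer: 361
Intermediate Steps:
R = 14 (R = 2 + 6*2 = 2 + 12 = 14)
(Y + R)² = (5 + 14)² = 19² = 361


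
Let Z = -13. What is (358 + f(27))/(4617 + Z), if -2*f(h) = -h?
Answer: 743/9208 ≈ 0.080691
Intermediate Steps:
f(h) = h/2 (f(h) = -(-1)*h/2 = h/2)
(358 + f(27))/(4617 + Z) = (358 + (1/2)*27)/(4617 - 13) = (358 + 27/2)/4604 = (743/2)*(1/4604) = 743/9208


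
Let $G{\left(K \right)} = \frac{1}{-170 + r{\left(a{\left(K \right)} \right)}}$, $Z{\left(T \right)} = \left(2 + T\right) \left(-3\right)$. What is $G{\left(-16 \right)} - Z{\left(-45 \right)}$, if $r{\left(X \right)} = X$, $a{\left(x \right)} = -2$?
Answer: $- \frac{22189}{172} \approx -129.01$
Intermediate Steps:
$Z{\left(T \right)} = -6 - 3 T$
$G{\left(K \right)} = - \frac{1}{172}$ ($G{\left(K \right)} = \frac{1}{-170 - 2} = \frac{1}{-172} = - \frac{1}{172}$)
$G{\left(-16 \right)} - Z{\left(-45 \right)} = - \frac{1}{172} - \left(-6 - -135\right) = - \frac{1}{172} - \left(-6 + 135\right) = - \frac{1}{172} - 129 = - \frac{22189}{172}$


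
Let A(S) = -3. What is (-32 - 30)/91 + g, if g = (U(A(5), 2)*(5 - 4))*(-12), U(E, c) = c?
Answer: -2246/91 ≈ -24.681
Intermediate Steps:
g = -24 (g = (2*(5 - 4))*(-12) = (2*1)*(-12) = 2*(-12) = -24)
(-32 - 30)/91 + g = (-32 - 30)/91 - 24 = (1/91)*(-62) - 24 = -62/91 - 24 = -2246/91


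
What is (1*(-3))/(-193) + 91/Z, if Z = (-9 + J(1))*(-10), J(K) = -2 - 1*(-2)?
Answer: 17833/17370 ≈ 1.0267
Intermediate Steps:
J(K) = 0 (J(K) = -2 + 2 = 0)
Z = 90 (Z = (-9 + 0)*(-10) = -9*(-10) = 90)
(1*(-3))/(-193) + 91/Z = (1*(-3))/(-193) + 91/90 = -3*(-1/193) + 91*(1/90) = 3/193 + 91/90 = 17833/17370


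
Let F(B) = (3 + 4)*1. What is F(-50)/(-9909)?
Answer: -7/9909 ≈ -0.00070643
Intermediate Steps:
F(B) = 7 (F(B) = 7*1 = 7)
F(-50)/(-9909) = 7/(-9909) = 7*(-1/9909) = -7/9909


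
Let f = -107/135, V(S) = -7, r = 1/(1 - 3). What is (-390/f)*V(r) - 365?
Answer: -407605/107 ≈ -3809.4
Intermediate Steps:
r = -½ (r = 1/(-2) = -½ ≈ -0.50000)
f = -107/135 (f = -107*1/135 = -107/135 ≈ -0.79259)
(-390/f)*V(r) - 365 = -390/(-107/135)*(-7) - 365 = -390*(-135/107)*(-7) - 365 = (52650/107)*(-7) - 365 = -368550/107 - 365 = -407605/107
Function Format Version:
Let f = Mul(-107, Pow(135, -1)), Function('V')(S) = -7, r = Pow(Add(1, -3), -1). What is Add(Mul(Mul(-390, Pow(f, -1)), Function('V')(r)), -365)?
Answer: Rational(-407605, 107) ≈ -3809.4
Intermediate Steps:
r = Rational(-1, 2) (r = Pow(-2, -1) = Rational(-1, 2) ≈ -0.50000)
f = Rational(-107, 135) (f = Mul(-107, Rational(1, 135)) = Rational(-107, 135) ≈ -0.79259)
Add(Mul(Mul(-390, Pow(f, -1)), Function('V')(r)), -365) = Add(Mul(Mul(-390, Pow(Rational(-107, 135), -1)), -7), -365) = Add(Mul(Mul(-390, Rational(-135, 107)), -7), -365) = Add(Mul(Rational(52650, 107), -7), -365) = Add(Rational(-368550, 107), -365) = Rational(-407605, 107)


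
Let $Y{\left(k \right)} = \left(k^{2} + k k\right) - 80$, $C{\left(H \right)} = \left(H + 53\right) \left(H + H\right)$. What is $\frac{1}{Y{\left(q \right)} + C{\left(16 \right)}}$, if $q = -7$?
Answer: $\frac{1}{2226} \approx 0.00044924$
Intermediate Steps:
$C{\left(H \right)} = 2 H \left(53 + H\right)$ ($C{\left(H \right)} = \left(53 + H\right) 2 H = 2 H \left(53 + H\right)$)
$Y{\left(k \right)} = -80 + 2 k^{2}$ ($Y{\left(k \right)} = \left(k^{2} + k^{2}\right) - 80 = 2 k^{2} - 80 = -80 + 2 k^{2}$)
$\frac{1}{Y{\left(q \right)} + C{\left(16 \right)}} = \frac{1}{\left(-80 + 2 \left(-7\right)^{2}\right) + 2 \cdot 16 \left(53 + 16\right)} = \frac{1}{\left(-80 + 2 \cdot 49\right) + 2 \cdot 16 \cdot 69} = \frac{1}{\left(-80 + 98\right) + 2208} = \frac{1}{18 + 2208} = \frac{1}{2226}$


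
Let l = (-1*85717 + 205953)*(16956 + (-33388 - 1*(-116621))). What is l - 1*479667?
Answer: 12045844937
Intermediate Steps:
l = 12046324604 (l = (-85717 + 205953)*(16956 + (-33388 + 116621)) = 120236*(16956 + 83233) = 120236*100189 = 12046324604)
l - 1*479667 = 12046324604 - 1*479667 = 12046324604 - 479667 = 12045844937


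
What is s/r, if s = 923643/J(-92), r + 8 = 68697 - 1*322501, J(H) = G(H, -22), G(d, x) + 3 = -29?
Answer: 307881/2707328 ≈ 0.11372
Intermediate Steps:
G(d, x) = -32 (G(d, x) = -3 - 29 = -32)
J(H) = -32
r = -253812 (r = -8 + (68697 - 1*322501) = -8 + (68697 - 322501) = -8 - 253804 = -253812)
s = -923643/32 (s = 923643/(-32) = 923643*(-1/32) = -923643/32 ≈ -28864.)
s/r = -923643/32/(-253812) = -923643/32*(-1/253812) = 307881/2707328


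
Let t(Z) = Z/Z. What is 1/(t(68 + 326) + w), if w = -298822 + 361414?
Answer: 1/62593 ≈ 1.5976e-5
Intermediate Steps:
w = 62592
t(Z) = 1
1/(t(68 + 326) + w) = 1/(1 + 62592) = 1/62593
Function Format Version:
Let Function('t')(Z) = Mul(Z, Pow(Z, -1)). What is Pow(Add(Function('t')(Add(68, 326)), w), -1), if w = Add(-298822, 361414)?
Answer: Rational(1, 62593) ≈ 1.5976e-5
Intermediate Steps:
w = 62592
Function('t')(Z) = 1
Pow(Add(Function('t')(Add(68, 326)), w), -1) = Pow(Add(1, 62592), -1) = Pow(62593, -1) = Rational(1, 62593)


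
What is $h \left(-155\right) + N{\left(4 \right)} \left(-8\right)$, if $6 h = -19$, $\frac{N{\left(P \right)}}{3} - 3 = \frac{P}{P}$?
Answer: $\frac{2369}{6} \approx 394.83$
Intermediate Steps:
$N{\left(P \right)} = 12$ ($N{\left(P \right)} = 9 + 3 \frac{P}{P} = 9 + 3 \cdot 1 = 9 + 3 = 12$)
$h = - \frac{19}{6}$ ($h = \frac{1}{6} \left(-19\right) = - \frac{19}{6} \approx -3.1667$)
$h \left(-155\right) + N{\left(4 \right)} \left(-8\right) = \left(- \frac{19}{6}\right) \left(-155\right) + 12 \left(-8\right) = \frac{2945}{6} - 96 = \frac{2369}{6}$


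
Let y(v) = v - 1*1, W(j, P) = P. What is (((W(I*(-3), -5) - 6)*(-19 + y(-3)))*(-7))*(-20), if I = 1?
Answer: 35420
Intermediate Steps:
y(v) = -1 + v (y(v) = v - 1 = -1 + v)
(((W(I*(-3), -5) - 6)*(-19 + y(-3)))*(-7))*(-20) = (((-5 - 6)*(-19 + (-1 - 3)))*(-7))*(-20) = (-11*(-19 - 4)*(-7))*(-20) = (-11*(-23)*(-7))*(-20) = (253*(-7))*(-20) = -1771*(-20) = 35420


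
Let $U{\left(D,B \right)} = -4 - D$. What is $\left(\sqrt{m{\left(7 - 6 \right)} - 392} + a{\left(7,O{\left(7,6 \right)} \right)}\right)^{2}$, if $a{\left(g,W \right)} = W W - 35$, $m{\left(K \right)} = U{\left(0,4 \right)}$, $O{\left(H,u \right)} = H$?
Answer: $-200 + 168 i \sqrt{11} \approx -200.0 + 557.19 i$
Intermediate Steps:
$m{\left(K \right)} = -4$ ($m{\left(K \right)} = -4 - 0 = -4 + 0 = -4$)
$a{\left(g,W \right)} = -35 + W^{2}$ ($a{\left(g,W \right)} = W^{2} - 35 = -35 + W^{2}$)
$\left(\sqrt{m{\left(7 - 6 \right)} - 392} + a{\left(7,O{\left(7,6 \right)} \right)}\right)^{2} = \left(\sqrt{-4 - 392} - \left(35 - 7^{2}\right)\right)^{2} = \left(\sqrt{-396} + \left(-35 + 49\right)\right)^{2} = \left(6 i \sqrt{11} + 14\right)^{2} = \left(14 + 6 i \sqrt{11}\right)^{2}$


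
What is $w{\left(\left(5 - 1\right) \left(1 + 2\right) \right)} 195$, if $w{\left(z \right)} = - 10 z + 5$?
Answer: $-22425$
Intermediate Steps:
$w{\left(z \right)} = 5 - 10 z$
$w{\left(\left(5 - 1\right) \left(1 + 2\right) \right)} 195 = \left(5 - 10 \left(5 - 1\right) \left(1 + 2\right)\right) 195 = \left(5 - 10 \cdot 4 \cdot 3\right) 195 = \left(5 - 120\right) 195 = \left(-115\right) 195 = -22425$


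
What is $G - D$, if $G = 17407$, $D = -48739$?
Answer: $66146$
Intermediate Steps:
$G - D = 17407 - -48739 = 17407 + 48739 = 66146$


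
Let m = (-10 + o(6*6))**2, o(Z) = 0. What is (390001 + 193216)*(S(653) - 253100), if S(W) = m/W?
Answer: -96390723101400/653 ≈ -1.4761e+11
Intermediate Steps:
m = 100 (m = (-10 + 0)**2 = (-10)**2 = 100)
S(W) = 100/W
(390001 + 193216)*(S(653) - 253100) = (390001 + 193216)*(100/653 - 253100) = 583217*(100*(1/653) - 253100) = 583217*(100/653 - 253100) = 583217*(-165274200/653) = -96390723101400/653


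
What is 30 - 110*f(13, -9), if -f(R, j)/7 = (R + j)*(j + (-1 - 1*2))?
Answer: -36930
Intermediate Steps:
f(R, j) = -7*(-3 + j)*(R + j) (f(R, j) = -7*(R + j)*(j + (-1 - 1*2)) = -7*(R + j)*(j + (-1 - 2)) = -7*(R + j)*(j - 3) = -7*(R + j)*(-3 + j) = -7*(-3 + j)*(R + j))
30 - 110*f(13, -9) = 30 - 110*(-7*(-9)² + 21*13 + 21*(-9) - 7*13*(-9)) = 30 - 110*(-7*81 + 273 - 189 + 819) = 30 - 110*(-567 + 273 - 189 + 819) = 30 - 110*336 = 30 - 36960 = -36930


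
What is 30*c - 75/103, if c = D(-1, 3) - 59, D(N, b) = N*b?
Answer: -191655/103 ≈ -1860.7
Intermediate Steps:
c = -62 (c = -1*3 - 59 = -3 - 59 = -62)
30*c - 75/103 = 30*(-62) - 75/103 = -1860 - 75*1/103 = -1860 - 75/103 = -191655/103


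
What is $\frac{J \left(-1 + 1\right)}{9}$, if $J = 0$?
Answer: $0$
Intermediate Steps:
$\frac{J \left(-1 + 1\right)}{9} = \frac{0 \left(-1 + 1\right)}{9} = \frac{0 \cdot 0}{9} = \frac{1}{9} \cdot 0 = 0$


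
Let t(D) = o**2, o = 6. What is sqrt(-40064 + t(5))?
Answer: 2*I*sqrt(10007) ≈ 200.07*I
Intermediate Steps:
t(D) = 36 (t(D) = 6**2 = 36)
sqrt(-40064 + t(5)) = sqrt(-40064 + 36) = sqrt(-40028) = 2*I*sqrt(10007)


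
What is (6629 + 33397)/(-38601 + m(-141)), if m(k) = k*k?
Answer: -6671/3120 ≈ -2.1381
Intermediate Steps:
m(k) = k²
(6629 + 33397)/(-38601 + m(-141)) = (6629 + 33397)/(-38601 + (-141)²) = 40026/(-38601 + 19881) = 40026/(-18720) = 40026*(-1/18720) = -6671/3120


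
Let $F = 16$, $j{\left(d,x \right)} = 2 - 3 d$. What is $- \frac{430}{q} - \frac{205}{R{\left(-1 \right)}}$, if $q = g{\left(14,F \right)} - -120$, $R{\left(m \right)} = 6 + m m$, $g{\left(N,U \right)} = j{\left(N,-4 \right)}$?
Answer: $- \frac{1941}{56} \approx -34.661$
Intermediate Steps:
$g{\left(N,U \right)} = 2 - 3 N$
$R{\left(m \right)} = 6 + m^{2}$
$q = 80$ ($q = \left(2 - 42\right) - -120 = \left(2 - 42\right) + 120 = -40 + 120 = 80$)
$- \frac{430}{q} - \frac{205}{R{\left(-1 \right)}} = - \frac{430}{80} - \frac{205}{6 + \left(-1\right)^{2}} = \left(-430\right) \frac{1}{80} - \frac{205}{6 + 1} = - \frac{43}{8} - \frac{205}{7} = - \frac{1941}{56}$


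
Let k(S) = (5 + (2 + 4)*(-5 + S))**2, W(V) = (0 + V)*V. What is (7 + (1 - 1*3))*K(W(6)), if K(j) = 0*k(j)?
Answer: 0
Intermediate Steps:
W(V) = V**2 (W(V) = V*V = V**2)
k(S) = (-25 + 6*S)**2 (k(S) = (5 + 6*(-5 + S))**2 = (5 + (-30 + 6*S))**2 = (-25 + 6*S)**2)
K(j) = 0 (K(j) = 0*(-25 + 6*j)**2 = 0)
(7 + (1 - 1*3))*K(W(6)) = (7 + (1 - 1*3))*0 = (7 + (1 - 3))*0 = (7 - 2)*0 = 5*0 = 0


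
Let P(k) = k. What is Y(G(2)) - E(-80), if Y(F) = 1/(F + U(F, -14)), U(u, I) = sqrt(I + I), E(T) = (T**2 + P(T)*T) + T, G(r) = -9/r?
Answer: -2454978/193 - 8*I*sqrt(7)/193 ≈ -12720.0 - 0.10967*I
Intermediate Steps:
E(T) = T + 2*T**2 (E(T) = (T**2 + T*T) + T = (T**2 + T**2) + T = 2*T**2 + T = T + 2*T**2)
U(u, I) = sqrt(2)*sqrt(I) (U(u, I) = sqrt(2*I) = sqrt(2)*sqrt(I))
Y(F) = 1/(F + 2*I*sqrt(7)) (Y(F) = 1/(F + sqrt(2)*sqrt(-14)) = 1/(F + sqrt(2)*(I*sqrt(14))) = 1/(F + 2*I*sqrt(7)))
Y(G(2)) - E(-80) = 1/(-9/2 + 2*I*sqrt(7)) - (-80)*(1 + 2*(-80)) = 1/(-9*1/2 + 2*I*sqrt(7)) - (-80)*(1 - 160) = 1/(-9/2 + 2*I*sqrt(7)) - (-80)*(-159) = 1/(-9/2 + 2*I*sqrt(7)) - 1*12720 = 1/(-9/2 + 2*I*sqrt(7)) - 12720 = -12720 + 1/(-9/2 + 2*I*sqrt(7))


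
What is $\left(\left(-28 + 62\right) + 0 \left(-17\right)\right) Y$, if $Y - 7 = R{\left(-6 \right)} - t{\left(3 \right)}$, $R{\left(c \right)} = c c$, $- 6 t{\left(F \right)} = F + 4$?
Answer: $\frac{4505}{3} \approx 1501.7$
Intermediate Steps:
$t{\left(F \right)} = - \frac{2}{3} - \frac{F}{6}$ ($t{\left(F \right)} = - \frac{F + 4}{6} = - \frac{4 + F}{6} = - \frac{2}{3} - \frac{F}{6}$)
$R{\left(c \right)} = c^{2}$
$Y = \frac{265}{6}$ ($Y = 7 - \left(- \frac{2}{3} - 36 - \frac{1}{2}\right) = 7 + \left(36 - \left(- \frac{2}{3} - \frac{1}{2}\right)\right) = 7 + \left(36 - - \frac{7}{6}\right) = 7 + \left(36 + \frac{7}{6}\right) = 7 + \frac{223}{6} = \frac{265}{6} \approx 44.167$)
$\left(\left(-28 + 62\right) + 0 \left(-17\right)\right) Y = \left(\left(-28 + 62\right) + 0 \left(-17\right)\right) \frac{265}{6} = \left(34 + 0\right) \frac{265}{6} = 34 \cdot \frac{265}{6} = \frac{4505}{3}$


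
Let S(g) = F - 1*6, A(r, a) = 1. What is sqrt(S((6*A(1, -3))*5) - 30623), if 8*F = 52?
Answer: 3*I*sqrt(13610)/2 ≈ 174.99*I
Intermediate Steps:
F = 13/2 (F = (1/8)*52 = 13/2 ≈ 6.5000)
S(g) = 1/2 (S(g) = 13/2 - 1*6 = 13/2 - 6 = 1/2)
sqrt(S((6*A(1, -3))*5) - 30623) = sqrt(1/2 - 30623) = sqrt(-61245/2) = 3*I*sqrt(13610)/2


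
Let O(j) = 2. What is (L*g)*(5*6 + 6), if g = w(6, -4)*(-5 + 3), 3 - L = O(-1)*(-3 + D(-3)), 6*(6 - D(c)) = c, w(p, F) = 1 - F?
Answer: 1440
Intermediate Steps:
D(c) = 6 - c/6
L = -4 (L = 3 - 2*(-3 + (6 - ⅙*(-3))) = 3 - 2*(-3 + (6 + ½)) = 3 - 2*(-3 + 13/2) = 3 - 2*7/2 = 3 - 1*7 = 3 - 7 = -4)
g = -10 (g = (1 - 1*(-4))*(-5 + 3) = (1 + 4)*(-2) = 5*(-2) = -10)
(L*g)*(5*6 + 6) = (-4*(-10))*(5*6 + 6) = 40*(30 + 6) = 40*36 = 1440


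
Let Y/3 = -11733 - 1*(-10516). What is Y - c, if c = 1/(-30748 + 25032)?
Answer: -20869115/5716 ≈ -3651.0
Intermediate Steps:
Y = -3651 (Y = 3*(-11733 - 1*(-10516)) = 3*(-11733 + 10516) = 3*(-1217) = -3651)
c = -1/5716 (c = 1/(-5716) = -1/5716 ≈ -0.00017495)
Y - c = -3651 - 1*(-1/5716) = -3651 + 1/5716 = -20869115/5716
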